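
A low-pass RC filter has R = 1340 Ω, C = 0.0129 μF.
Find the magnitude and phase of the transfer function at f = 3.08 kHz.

Step 1 — Angular frequency: ω = 2π·3080 = 1.935e+04 rad/s.
Step 2 — Transfer function: H(jω) = 1/(1 + jωRC).
Step 3 — Denominator: 1 + jωRC = 1 + j·1.935e+04·1340·1.29e-08 = 1 + j0.3345.
Step 4 — H = 0.8994 - j0.3009.
Step 5 — Magnitude: |H| = 0.9483 (-0.5 dB); phase: φ = -18.5°.

|H| = 0.9483 (-0.5 dB), φ = -18.5°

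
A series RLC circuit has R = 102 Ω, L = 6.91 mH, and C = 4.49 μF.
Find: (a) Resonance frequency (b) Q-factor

Step 1 — Resonance condition Im(Z)=0 gives ω₀ = 1/√(LC).
Step 2 — ω₀ = 1/√(0.00691·4.49e-06) = 5677 rad/s.
Step 3 — f₀ = ω₀/(2π) = 903.6 Hz.
Step 4 — Series Q: Q = ω₀L/R = 5677·0.00691/102 = 0.3846.

(a) f₀ = 903.6 Hz  (b) Q = 0.3846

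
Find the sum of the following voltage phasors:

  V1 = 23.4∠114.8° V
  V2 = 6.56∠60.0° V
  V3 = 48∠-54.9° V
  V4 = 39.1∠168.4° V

Step 1 — Convert each phasor to rectangular form:
  V1 = 23.4·(cos(114.8°) + j·sin(114.8°)) = -9.815 + j21.24 V
  V2 = 6.56·(cos(60.0°) + j·sin(60.0°)) = 3.28 + j5.681 V
  V3 = 48·(cos(-54.9°) + j·sin(-54.9°)) = 27.6 - j39.27 V
  V4 = 39.1·(cos(168.4°) + j·sin(168.4°)) = -38.3 + j7.862 V
Step 2 — Sum components: V_total = -17.24 - j4.486 V.
Step 3 — Convert to polar: |V_total| = 17.81 V, ∠V_total = -165.4°.

V_total = 17.81∠-165.4° V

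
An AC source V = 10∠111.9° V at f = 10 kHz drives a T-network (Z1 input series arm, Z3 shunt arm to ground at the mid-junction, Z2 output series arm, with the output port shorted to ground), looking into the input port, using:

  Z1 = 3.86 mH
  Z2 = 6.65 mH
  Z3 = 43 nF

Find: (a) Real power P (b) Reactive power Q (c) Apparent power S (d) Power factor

Step 1 — Angular frequency: ω = 2π·f = 2π·1e+04 = 6.283e+04 rad/s.
Step 2 — Component impedances:
  Z1: Z = jωL = j·6.283e+04·0.00386 = 0 + j242.5 Ω
  Z2: Z = jωL = j·6.283e+04·0.00665 = 0 + j417.8 Ω
  Z3: Z = 1/(jωC) = -j/(ω·C) = 0 - j370.1 Ω
Step 3 — With the output port shorted to ground, the output series arm Z2 runs from the junction to ground; the shunt arm Z3 also runs from the junction to ground. They appear in parallel: Z3 || Z2 = 0 - j3242 Ω.
Step 4 — Series with input arm Z1: Z_in = Z1 + (Z3 || Z2) = 0 - j2999 Ω = 2999∠-90.0° Ω.
Step 5 — Source phasor: V = 10∠111.9° V = -3.73 + j9.278 V.
Step 6 — Current: I = V / Z = -0.003093 - j0.001244 A = 0.003334∠-158.1° A.
Step 7 — Complex power: S = V·I* = 0 - j0.03334 VA.
Step 8 — Real power: P = Re(S) = 0 W.
Step 9 — Reactive power: Q = Im(S) = -0.03334 VAR.
Step 10 — Apparent power: |S| = 0.03334 VA.
Step 11 — Power factor: PF = P/|S| = 0 (leading).

(a) P = 0 W  (b) Q = -0.03334 VAR  (c) S = 0.03334 VA  (d) PF = 0 (leading)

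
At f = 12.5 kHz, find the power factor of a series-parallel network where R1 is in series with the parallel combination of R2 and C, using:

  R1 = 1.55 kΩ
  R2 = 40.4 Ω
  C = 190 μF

Step 1 — Angular frequency: ω = 2π·f = 2π·1.25e+04 = 7.854e+04 rad/s.
Step 2 — Component impedances:
  R1: Z = R = 1550 Ω
  R2: Z = R = 40.4 Ω
  C: Z = 1/(jωC) = -j/(ω·C) = 0 - j0.06701 Ω
Step 3 — Parallel branch: R2 || C = 1/(1/R2 + 1/C) = 0.0001112 - j0.06701 Ω.
Step 4 — Series with R1: Z_total = R1 + (R2 || C) = 1550 - j0.06701 Ω = 1550∠-0.0° Ω.
Step 5 — Power factor: PF = cos(φ) = Re(Z)/|Z| = 1550/1550 = 1.
Step 6 — Type: Im(Z) = -0.06701 ⇒ leading (phase φ = -0.0°).

PF = 1 (leading, φ = -0.0°)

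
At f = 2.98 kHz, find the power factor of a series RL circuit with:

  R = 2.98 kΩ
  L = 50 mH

Step 1 — Angular frequency: ω = 2π·f = 2π·2980 = 1.872e+04 rad/s.
Step 2 — Component impedances:
  R: Z = R = 2980 Ω
  L: Z = jωL = j·1.872e+04·0.05 = 0 + j936.2 Ω
Step 3 — Series combination: Z_total = R + L = 2980 + j936.2 Ω = 3124∠17.4° Ω.
Step 4 — Power factor: PF = cos(φ) = Re(Z)/|Z| = 2980/3123.6 = 0.954.
Step 5 — Type: Im(Z) = 936.2 ⇒ lagging (phase φ = 17.4°).

PF = 0.954 (lagging, φ = 17.4°)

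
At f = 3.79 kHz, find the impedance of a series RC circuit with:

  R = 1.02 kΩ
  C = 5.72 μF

Step 1 — Angular frequency: ω = 2π·f = 2π·3790 = 2.381e+04 rad/s.
Step 2 — Component impedances:
  R: Z = R = 1020 Ω
  C: Z = 1/(jωC) = -j/(ω·C) = 0 - j7.342 Ω
Step 3 — Series combination: Z_total = R + C = 1020 - j7.342 Ω = 1020∠-0.4° Ω.

Z = 1020 - j7.342 Ω = 1020∠-0.4° Ω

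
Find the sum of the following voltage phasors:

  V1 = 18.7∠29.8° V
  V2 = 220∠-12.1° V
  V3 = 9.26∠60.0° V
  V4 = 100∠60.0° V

Step 1 — Convert each phasor to rectangular form:
  V1 = 18.7·(cos(29.8°) + j·sin(29.8°)) = 16.23 + j9.293 V
  V2 = 220·(cos(-12.1°) + j·sin(-12.1°)) = 215.1 - j46.12 V
  V3 = 9.26·(cos(60.0°) + j·sin(60.0°)) = 4.63 + j8.019 V
  V4 = 100·(cos(60.0°) + j·sin(60.0°)) = 50 + j86.6 V
Step 2 — Sum components: V_total = 286 + j57.8 V.
Step 3 — Convert to polar: |V_total| = 291.8 V, ∠V_total = 11.4°.

V_total = 291.8∠11.4° V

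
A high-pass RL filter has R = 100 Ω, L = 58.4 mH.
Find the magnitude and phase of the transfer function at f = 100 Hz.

Step 1 — Angular frequency: ω = 2π·100 = 628.3 rad/s.
Step 2 — Transfer function: H(jω) = jωL/(R + jωL).
Step 3 — Numerator jωL = j·36.69; denominator R + jωL = 100 + j36.69.
Step 4 — H = 0.1187 + j0.3234.
Step 5 — Magnitude: |H| = 0.3445 (-9.3 dB); phase: φ = 69.8°.

|H| = 0.3445 (-9.3 dB), φ = 69.8°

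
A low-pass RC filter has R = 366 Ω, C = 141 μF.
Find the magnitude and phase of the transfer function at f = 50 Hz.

Step 1 — Angular frequency: ω = 2π·50 = 314.2 rad/s.
Step 2 — Transfer function: H(jω) = 1/(1 + jωRC).
Step 3 — Denominator: 1 + jωRC = 1 + j·314.2·366·0.000141 = 1 + j16.21.
Step 4 — H = 0.00379 - j0.06145.
Step 5 — Magnitude: |H| = 0.06156 (-24.2 dB); phase: φ = -86.5°.

|H| = 0.06156 (-24.2 dB), φ = -86.5°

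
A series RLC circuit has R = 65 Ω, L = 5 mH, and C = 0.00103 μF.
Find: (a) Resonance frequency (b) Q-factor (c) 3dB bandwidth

Step 1 — Resonance: ω₀ = 1/√(LC) = 1/√(0.005·1.03e-09) = 4.407e+05 rad/s.
Step 2 — f₀ = ω₀/(2π) = 7.013e+04 Hz.
Step 3 — Series Q: Q = ω₀L/R = 4.407e+05·0.005/65 = 33.9.
Step 4 — Bandwidth: Δω = ω₀/Q = 1.3e+04 rad/s; BW = Δω/(2π) = 2069 Hz.

(a) f₀ = 7.013e+04 Hz  (b) Q = 33.9  (c) BW = 2069 Hz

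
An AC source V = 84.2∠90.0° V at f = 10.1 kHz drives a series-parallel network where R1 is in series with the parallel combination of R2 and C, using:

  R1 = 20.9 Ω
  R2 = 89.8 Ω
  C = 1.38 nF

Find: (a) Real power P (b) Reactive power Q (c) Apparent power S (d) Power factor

Step 1 — Angular frequency: ω = 2π·f = 2π·1.01e+04 = 6.346e+04 rad/s.
Step 2 — Component impedances:
  R1: Z = R = 20.9 Ω
  R2: Z = R = 89.8 Ω
  C: Z = 1/(jωC) = -j/(ω·C) = 0 - j1.142e+04 Ω
Step 3 — Parallel branch: R2 || C = 1/(1/R2 + 1/C) = 89.79 - j0.7062 Ω.
Step 4 — Series with R1: Z_total = R1 + (R2 || C) = 110.7 - j0.7062 Ω = 110.7∠-0.4° Ω.
Step 5 — Source phasor: V = 84.2∠90.0° V = 0 + j84.2 V.
Step 6 — Current: I = V / Z = -0.004852 + j0.7606 A = 0.7606∠90.4° A.
Step 7 — Complex power: S = V·I* = 64.04 - j0.4086 VA.
Step 8 — Real power: P = Re(S) = 64.04 W.
Step 9 — Reactive power: Q = Im(S) = -0.4086 VAR.
Step 10 — Apparent power: |S| = 64.05 VA.
Step 11 — Power factor: PF = P/|S| = 1 (leading).

(a) P = 64.04 W  (b) Q = -0.4086 VAR  (c) S = 64.05 VA  (d) PF = 1 (leading)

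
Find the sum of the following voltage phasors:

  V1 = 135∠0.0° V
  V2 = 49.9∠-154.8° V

Step 1 — Convert each phasor to rectangular form:
  V1 = 135·(cos(0.0°) + j·sin(0.0°)) = 135 V
  V2 = 49.9·(cos(-154.8°) + j·sin(-154.8°)) = -45.15 - j21.25 V
Step 2 — Sum components: V_total = 89.85 - j21.25 V.
Step 3 — Convert to polar: |V_total| = 92.33 V, ∠V_total = -13.3°.

V_total = 92.33∠-13.3° V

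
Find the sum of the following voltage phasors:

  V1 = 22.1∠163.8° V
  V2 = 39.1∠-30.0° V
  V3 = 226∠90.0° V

Step 1 — Convert each phasor to rectangular form:
  V1 = 22.1·(cos(163.8°) + j·sin(163.8°)) = -21.22 + j6.166 V
  V2 = 39.1·(cos(-30.0°) + j·sin(-30.0°)) = 33.86 - j19.55 V
  V3 = 226·(cos(90.0°) + j·sin(90.0°)) = 0 + j226 V
Step 2 — Sum components: V_total = 12.64 + j212.6 V.
Step 3 — Convert to polar: |V_total| = 213 V, ∠V_total = 86.6°.

V_total = 213∠86.6° V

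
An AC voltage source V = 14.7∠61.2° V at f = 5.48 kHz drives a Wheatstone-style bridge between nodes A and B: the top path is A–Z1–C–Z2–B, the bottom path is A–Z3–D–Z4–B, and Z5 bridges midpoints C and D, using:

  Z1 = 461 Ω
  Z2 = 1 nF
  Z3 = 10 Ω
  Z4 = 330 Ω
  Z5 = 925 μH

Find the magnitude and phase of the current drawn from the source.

Step 1 — Angular frequency: ω = 2π·f = 2π·5480 = 3.443e+04 rad/s.
Step 2 — Component impedances:
  Z1: Z = R = 461 Ω
  Z2: Z = 1/(jωC) = -j/(ω·C) = 0 - j2.904e+04 Ω
  Z3: Z = R = 10 Ω
  Z4: Z = R = 330 Ω
  Z5: Z = jωL = j·3.443e+04·0.000925 = 0 + j31.85 Ω
Step 3 — Bridge requires nodal analysis (the Z5 bridge couples midpoints C and D, so the two paths cannot be reduced to a simple series/parallel combination). Setting node B to ground and injecting 1 A at node A, the 3-node admittance system at A, C, D solves to V_A = Z_AB = 339.8 - j3.74 Ω = 339.8∠-0.6° Ω.
Step 4 — Source phasor: V = 14.7∠61.2° V = 7.082 + j12.88 V.
Step 5 — Ohm's law: I = V / Z_total = (7.082 + j12.88) / (339.8 - j3.74) = 0.02042 + j0.03814 A.
Step 6 — Convert to polar: |I| = 0.04326 A, ∠I = 61.8°.

I = 0.04326∠61.8° A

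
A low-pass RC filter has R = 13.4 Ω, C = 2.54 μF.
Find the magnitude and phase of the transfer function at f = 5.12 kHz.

Step 1 — Angular frequency: ω = 2π·5120 = 3.217e+04 rad/s.
Step 2 — Transfer function: H(jω) = 1/(1 + jωRC).
Step 3 — Denominator: 1 + jωRC = 1 + j·3.217e+04·13.4·2.54e-06 = 1 + j1.095.
Step 4 — H = 0.4548 - j0.498.
Step 5 — Magnitude: |H| = 0.6744 (-3.4 dB); phase: φ = -47.6°.

|H| = 0.6744 (-3.4 dB), φ = -47.6°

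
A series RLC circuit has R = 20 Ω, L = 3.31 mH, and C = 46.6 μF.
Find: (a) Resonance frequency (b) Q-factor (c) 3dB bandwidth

Step 1 — Resonance: ω₀ = 1/√(LC) = 1/√(0.00331·4.66e-05) = 2546 rad/s.
Step 2 — f₀ = ω₀/(2π) = 405.2 Hz.
Step 3 — Series Q: Q = ω₀L/R = 2546·0.00331/20 = 0.4214.
Step 4 — Bandwidth: Δω = ω₀/Q = 6042 rad/s; BW = Δω/(2π) = 961.7 Hz.

(a) f₀ = 405.2 Hz  (b) Q = 0.4214  (c) BW = 961.7 Hz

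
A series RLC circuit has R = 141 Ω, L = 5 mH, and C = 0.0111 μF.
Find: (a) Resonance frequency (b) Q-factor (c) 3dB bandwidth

Step 1 — Resonance: ω₀ = 1/√(LC) = 1/√(0.005·1.11e-08) = 1.342e+05 rad/s.
Step 2 — f₀ = ω₀/(2π) = 2.136e+04 Hz.
Step 3 — Series Q: Q = ω₀L/R = 1.342e+05·0.005/141 = 4.76.
Step 4 — Bandwidth: Δω = ω₀/Q = 2.82e+04 rad/s; BW = Δω/(2π) = 4488 Hz.

(a) f₀ = 2.136e+04 Hz  (b) Q = 4.76  (c) BW = 4488 Hz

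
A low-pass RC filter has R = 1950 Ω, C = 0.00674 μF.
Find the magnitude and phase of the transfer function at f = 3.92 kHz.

Step 1 — Angular frequency: ω = 2π·3920 = 2.463e+04 rad/s.
Step 2 — Transfer function: H(jω) = 1/(1 + jωRC).
Step 3 — Denominator: 1 + jωRC = 1 + j·2.463e+04·1950·6.74e-09 = 1 + j0.3237.
Step 4 — H = 0.9051 - j0.293.
Step 5 — Magnitude: |H| = 0.9514 (-0.4 dB); phase: φ = -17.9°.

|H| = 0.9514 (-0.4 dB), φ = -17.9°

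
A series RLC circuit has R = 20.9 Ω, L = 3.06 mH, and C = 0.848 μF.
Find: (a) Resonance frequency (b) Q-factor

Step 1 — Resonance condition Im(Z)=0 gives ω₀ = 1/√(LC).
Step 2 — ω₀ = 1/√(0.00306·8.48e-07) = 1.963e+04 rad/s.
Step 3 — f₀ = ω₀/(2π) = 3124 Hz.
Step 4 — Series Q: Q = ω₀L/R = 1.963e+04·0.00306/20.9 = 2.874.

(a) f₀ = 3124 Hz  (b) Q = 2.874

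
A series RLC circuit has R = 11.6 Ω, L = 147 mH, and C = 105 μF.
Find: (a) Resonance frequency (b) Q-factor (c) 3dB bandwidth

Step 1 — Resonance: ω₀ = 1/√(LC) = 1/√(0.147·0.000105) = 254.5 rad/s.
Step 2 — f₀ = ω₀/(2π) = 40.51 Hz.
Step 3 — Series Q: Q = ω₀L/R = 254.5·0.147/11.6 = 3.226.
Step 4 — Bandwidth: Δω = ω₀/Q = 78.91 rad/s; BW = Δω/(2π) = 12.56 Hz.

(a) f₀ = 40.51 Hz  (b) Q = 3.226  (c) BW = 12.56 Hz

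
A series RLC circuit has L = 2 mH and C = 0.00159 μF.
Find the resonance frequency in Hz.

Step 1 — Resonance condition Im(Z)=0 gives ω₀ = 1/√(LC).
Step 2 — ω₀ = 1/√(0.002·1.59e-09) = 5.608e+05 rad/s.
Step 3 — f₀ = ω₀/(2π) = 8.925e+04 Hz.

f₀ = 8.925e+04 Hz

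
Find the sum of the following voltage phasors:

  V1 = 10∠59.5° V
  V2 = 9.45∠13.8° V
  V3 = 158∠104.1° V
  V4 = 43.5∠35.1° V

Step 1 — Convert each phasor to rectangular form:
  V1 = 10·(cos(59.5°) + j·sin(59.5°)) = 5.075 + j8.616 V
  V2 = 9.45·(cos(13.8°) + j·sin(13.8°)) = 9.177 + j2.254 V
  V3 = 158·(cos(104.1°) + j·sin(104.1°)) = -38.49 + j153.2 V
  V4 = 43.5·(cos(35.1°) + j·sin(35.1°)) = 35.59 + j25.01 V
Step 2 — Sum components: V_total = 11.35 + j189.1 V.
Step 3 — Convert to polar: |V_total| = 189.5 V, ∠V_total = 86.6°.

V_total = 189.5∠86.6° V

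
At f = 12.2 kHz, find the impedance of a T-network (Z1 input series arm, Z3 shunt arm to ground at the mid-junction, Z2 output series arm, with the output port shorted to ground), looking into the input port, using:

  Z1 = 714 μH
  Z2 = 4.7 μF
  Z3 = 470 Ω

Step 1 — Angular frequency: ω = 2π·f = 2π·1.22e+04 = 7.665e+04 rad/s.
Step 2 — Component impedances:
  Z1: Z = jωL = j·7.665e+04·0.000714 = 0 + j54.73 Ω
  Z2: Z = 1/(jωC) = -j/(ω·C) = 0 - j2.776 Ω
  Z3: Z = R = 470 Ω
Step 3 — With the output port shorted to ground, the output series arm Z2 runs from the junction to ground; the shunt arm Z3 also runs from the junction to ground. They appear in parallel: Z3 || Z2 = 0.01639 - j2.776 Ω.
Step 4 — Series with input arm Z1: Z_in = Z1 + (Z3 || Z2) = 0.01639 + j51.96 Ω = 51.96∠90.0° Ω.

Z = 0.01639 + j51.96 Ω = 51.96∠90.0° Ω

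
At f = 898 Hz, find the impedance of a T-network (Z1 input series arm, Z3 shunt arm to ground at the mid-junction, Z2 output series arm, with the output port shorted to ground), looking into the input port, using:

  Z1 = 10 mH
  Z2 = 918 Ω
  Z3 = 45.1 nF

Step 1 — Angular frequency: ω = 2π·f = 2π·898 = 5642 rad/s.
Step 2 — Component impedances:
  Z1: Z = jωL = j·5642·0.01 = 0 + j56.42 Ω
  Z2: Z = R = 918 Ω
  Z3: Z = 1/(jωC) = -j/(ω·C) = 0 - j3930 Ω
Step 3 — With the output port shorted to ground, the output series arm Z2 runs from the junction to ground; the shunt arm Z3 also runs from the junction to ground. They appear in parallel: Z3 || Z2 = 870.5 - j203.3 Ω.
Step 4 — Series with input arm Z1: Z_in = Z1 + (Z3 || Z2) = 870.5 - j146.9 Ω = 882.8∠-9.6° Ω.

Z = 870.5 - j146.9 Ω = 882.8∠-9.6° Ω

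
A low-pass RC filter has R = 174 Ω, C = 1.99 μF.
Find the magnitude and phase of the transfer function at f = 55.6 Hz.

Step 1 — Angular frequency: ω = 2π·55.6 = 349.3 rad/s.
Step 2 — Transfer function: H(jω) = 1/(1 + jωRC).
Step 3 — Denominator: 1 + jωRC = 1 + j·349.3·174·1.99e-06 = 1 + j0.121.
Step 4 — H = 0.9856 - j0.1192.
Step 5 — Magnitude: |H| = 0.9928 (-0.1 dB); phase: φ = -6.9°.

|H| = 0.9928 (-0.1 dB), φ = -6.9°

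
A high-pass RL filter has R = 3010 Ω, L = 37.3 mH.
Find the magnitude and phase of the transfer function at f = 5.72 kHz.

Step 1 — Angular frequency: ω = 2π·5720 = 3.594e+04 rad/s.
Step 2 — Transfer function: H(jω) = jωL/(R + jωL).
Step 3 — Numerator jωL = j·1341; denominator R + jωL = 3010 + j1341.
Step 4 — H = 0.1655 + j0.3716.
Step 5 — Magnitude: |H| = 0.4068 (-7.8 dB); phase: φ = 66.0°.

|H| = 0.4068 (-7.8 dB), φ = 66.0°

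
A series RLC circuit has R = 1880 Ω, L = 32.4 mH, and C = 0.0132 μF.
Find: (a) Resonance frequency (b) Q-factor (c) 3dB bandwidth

Step 1 — Resonance: ω₀ = 1/√(LC) = 1/√(0.0324·1.32e-08) = 4.835e+04 rad/s.
Step 2 — f₀ = ω₀/(2π) = 7696 Hz.
Step 3 — Series Q: Q = ω₀L/R = 4.835e+04·0.0324/1880 = 0.8334.
Step 4 — Bandwidth: Δω = ω₀/Q = 5.802e+04 rad/s; BW = Δω/(2π) = 9235 Hz.

(a) f₀ = 7696 Hz  (b) Q = 0.8334  (c) BW = 9235 Hz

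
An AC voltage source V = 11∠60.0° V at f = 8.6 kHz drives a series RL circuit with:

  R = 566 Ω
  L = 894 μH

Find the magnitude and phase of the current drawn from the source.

Step 1 — Angular frequency: ω = 2π·f = 2π·8600 = 5.404e+04 rad/s.
Step 2 — Component impedances:
  R: Z = R = 566 Ω
  L: Z = jωL = j·5.404e+04·0.000894 = 0 + j48.31 Ω
Step 3 — Series combination: Z_total = R + L = 566 + j48.31 Ω = 568.1∠4.9° Ω.
Step 4 — Source phasor: V = 11∠60.0° V = 5.5 + j9.526 V.
Step 5 — Ohm's law: I = V / Z_total = (5.5 + j9.526) / (566 + j48.31) = 0.01107 + j0.01589 A.
Step 6 — Convert to polar: |I| = 0.01936 A, ∠I = 55.1°.

I = 0.01936∠55.1° A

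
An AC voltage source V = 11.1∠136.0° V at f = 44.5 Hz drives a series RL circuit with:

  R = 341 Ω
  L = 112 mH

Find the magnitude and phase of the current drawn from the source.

Step 1 — Angular frequency: ω = 2π·f = 2π·44.5 = 279.6 rad/s.
Step 2 — Component impedances:
  R: Z = R = 341 Ω
  L: Z = jωL = j·279.6·0.112 = 0 + j31.32 Ω
Step 3 — Series combination: Z_total = R + L = 341 + j31.32 Ω = 342.4∠5.2° Ω.
Step 4 — Source phasor: V = 11.1∠136.0° V = -7.985 + j7.711 V.
Step 5 — Ohm's law: I = V / Z_total = (-7.985 + j7.711) / (341 + j31.32) = -0.02116 + j0.02456 A.
Step 6 — Convert to polar: |I| = 0.03241 A, ∠I = 130.8°.

I = 0.03241∠130.8° A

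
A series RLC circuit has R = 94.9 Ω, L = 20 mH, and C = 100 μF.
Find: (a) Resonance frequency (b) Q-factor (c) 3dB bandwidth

Step 1 — Resonance condition Im(Z)=0 gives ω₀ = 1/√(LC).
Step 2 — ω₀ = 1/√(0.02·0.0001) = 707.1 rad/s.
Step 3 — f₀ = ω₀/(2π) = 112.5 Hz.
Step 4 — Series Q: Q = ω₀L/R = 707.1·0.02/94.9 = 0.149.
Step 5 — 3dB bandwidth: Δω = ω₀/Q = 4745 rad/s; BW = Δω/(2π) = 755.2 Hz.

(a) f₀ = 112.5 Hz  (b) Q = 0.149  (c) BW = 755.2 Hz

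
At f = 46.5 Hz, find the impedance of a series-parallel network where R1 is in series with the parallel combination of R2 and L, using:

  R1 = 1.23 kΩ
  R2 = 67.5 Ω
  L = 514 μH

Step 1 — Angular frequency: ω = 2π·f = 2π·46.5 = 292.2 rad/s.
Step 2 — Component impedances:
  R1: Z = R = 1230 Ω
  R2: Z = R = 67.5 Ω
  L: Z = jωL = j·292.2·0.000514 = 0 + j0.1502 Ω
Step 3 — Parallel branch: R2 || L = 1/(1/R2 + 1/L) = 0.0003341 + j0.1502 Ω.
Step 4 — Series with R1: Z_total = R1 + (R2 || L) = 1230 + j0.1502 Ω = 1230∠0.0° Ω.

Z = 1230 + j0.1502 Ω = 1230∠0.0° Ω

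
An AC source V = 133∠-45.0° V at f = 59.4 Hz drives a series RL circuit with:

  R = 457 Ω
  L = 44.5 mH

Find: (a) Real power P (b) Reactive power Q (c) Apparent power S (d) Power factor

Step 1 — Angular frequency: ω = 2π·f = 2π·59.4 = 373.2 rad/s.
Step 2 — Component impedances:
  R: Z = R = 457 Ω
  L: Z = jωL = j·373.2·0.0445 = 0 + j16.61 Ω
Step 3 — Series combination: Z_total = R + L = 457 + j16.61 Ω = 457.3∠2.1° Ω.
Step 4 — Source phasor: V = 133∠-45.0° V = 94.05 - j94.05 V.
Step 5 — Current: I = V / Z = 0.198 - j0.213 A = 0.2908∠-47.1° A.
Step 6 — Complex power: S = V·I* = 38.66 + j1.405 VA.
Step 7 — Real power: P = Re(S) = 38.66 W.
Step 8 — Reactive power: Q = Im(S) = 1.405 VAR.
Step 9 — Apparent power: |S| = 38.68 VA.
Step 10 — Power factor: PF = P/|S| = 0.9993 (lagging).

(a) P = 38.66 W  (b) Q = 1.405 VAR  (c) S = 38.68 VA  (d) PF = 0.9993 (lagging)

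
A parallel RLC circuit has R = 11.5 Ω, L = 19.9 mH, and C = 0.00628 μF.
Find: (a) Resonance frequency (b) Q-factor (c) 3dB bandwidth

Step 1 — Resonance: ω₀ = 1/√(LC) = 1/√(0.0199·6.28e-09) = 8.945e+04 rad/s.
Step 2 — f₀ = ω₀/(2π) = 1.424e+04 Hz.
Step 3 — Parallel Q: Q = R/(ω₀L) = 11.5/(8.945e+04·0.0199) = 0.00646.
Step 4 — Bandwidth: Δω = ω₀/Q = 1.385e+07 rad/s; BW = Δω/(2π) = 2.204e+06 Hz.

(a) f₀ = 1.424e+04 Hz  (b) Q = 0.00646  (c) BW = 2.204e+06 Hz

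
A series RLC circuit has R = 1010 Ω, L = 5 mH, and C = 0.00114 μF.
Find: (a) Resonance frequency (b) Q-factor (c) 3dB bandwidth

Step 1 — Resonance condition Im(Z)=0 gives ω₀ = 1/√(LC).
Step 2 — ω₀ = 1/√(0.005·1.14e-09) = 4.189e+05 rad/s.
Step 3 — f₀ = ω₀/(2π) = 6.666e+04 Hz.
Step 4 — Series Q: Q = ω₀L/R = 4.189e+05·0.005/1010 = 2.074.
Step 5 — 3dB bandwidth: Δω = ω₀/Q = 2.02e+05 rad/s; BW = Δω/(2π) = 3.215e+04 Hz.

(a) f₀ = 6.666e+04 Hz  (b) Q = 2.074  (c) BW = 3.215e+04 Hz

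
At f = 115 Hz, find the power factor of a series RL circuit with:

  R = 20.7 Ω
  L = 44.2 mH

Step 1 — Angular frequency: ω = 2π·f = 2π·115 = 722.6 rad/s.
Step 2 — Component impedances:
  R: Z = R = 20.7 Ω
  L: Z = jωL = j·722.6·0.0442 = 0 + j31.94 Ω
Step 3 — Series combination: Z_total = R + L = 20.7 + j31.94 Ω = 38.06∠57.1° Ω.
Step 4 — Power factor: PF = cos(φ) = Re(Z)/|Z| = 20.7/38.06 = 0.5439.
Step 5 — Type: Im(Z) = 31.94 ⇒ lagging (phase φ = 57.1°).

PF = 0.5439 (lagging, φ = 57.1°)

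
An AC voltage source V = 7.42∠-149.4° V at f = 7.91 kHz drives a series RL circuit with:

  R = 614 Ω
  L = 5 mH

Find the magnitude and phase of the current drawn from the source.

Step 1 — Angular frequency: ω = 2π·f = 2π·7910 = 4.97e+04 rad/s.
Step 2 — Component impedances:
  R: Z = R = 614 Ω
  L: Z = jωL = j·4.97e+04·0.005 = 0 + j248.5 Ω
Step 3 — Series combination: Z_total = R + L = 614 + j248.5 Ω = 662.4∠22.0° Ω.
Step 4 — Source phasor: V = 7.42∠-149.4° V = -6.387 - j3.777 V.
Step 5 — Ohm's law: I = V / Z_total = (-6.387 - j3.777) / (614 + j248.5) = -0.01108 - j0.001668 A.
Step 6 — Convert to polar: |I| = 0.0112 A, ∠I = -171.4°.

I = 0.0112∠-171.4° A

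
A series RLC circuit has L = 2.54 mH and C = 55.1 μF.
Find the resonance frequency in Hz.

Step 1 — Resonance condition Im(Z)=0 gives ω₀ = 1/√(LC).
Step 2 — ω₀ = 1/√(0.00254·5.51e-05) = 2673 rad/s.
Step 3 — f₀ = ω₀/(2π) = 425.4 Hz.

f₀ = 425.4 Hz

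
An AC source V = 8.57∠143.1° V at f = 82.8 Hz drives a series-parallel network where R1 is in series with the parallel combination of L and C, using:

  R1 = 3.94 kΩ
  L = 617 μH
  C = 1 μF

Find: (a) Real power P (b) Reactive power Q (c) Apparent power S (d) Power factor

Step 1 — Angular frequency: ω = 2π·f = 2π·82.8 = 520.2 rad/s.
Step 2 — Component impedances:
  R1: Z = R = 3940 Ω
  L: Z = jωL = j·520.2·0.000617 = 0 + j0.321 Ω
  C: Z = 1/(jωC) = -j/(ω·C) = 0 - j1922 Ω
Step 3 — Parallel branch: L || C = 1/(1/L + 1/C) = 0 + j0.321 Ω.
Step 4 — Series with R1: Z_total = R1 + (L || C) = 3940 + j0.321 Ω = 3940∠0.0° Ω.
Step 5 — Source phasor: V = 8.57∠143.1° V = -6.853 + j5.146 V.
Step 6 — Current: I = V / Z = -0.001739 + j0.001306 A = 0.002175∠143.1° A.
Step 7 — Complex power: S = V·I* = 0.01864 + j1.519e-06 VA.
Step 8 — Real power: P = Re(S) = 0.01864 W.
Step 9 — Reactive power: Q = Im(S) = 1.519e-06 VAR.
Step 10 — Apparent power: |S| = 0.01864 VA.
Step 11 — Power factor: PF = P/|S| = 1 (lagging).

(a) P = 0.01864 W  (b) Q = 1.519e-06 VAR  (c) S = 0.01864 VA  (d) PF = 1 (lagging)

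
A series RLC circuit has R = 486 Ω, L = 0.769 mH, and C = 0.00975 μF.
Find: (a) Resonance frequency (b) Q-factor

Step 1 — Resonance condition Im(Z)=0 gives ω₀ = 1/√(LC).
Step 2 — ω₀ = 1/√(0.000769·9.75e-09) = 3.652e+05 rad/s.
Step 3 — f₀ = ω₀/(2π) = 5.812e+04 Hz.
Step 4 — Series Q: Q = ω₀L/R = 3.652e+05·0.000769/486 = 0.5779.

(a) f₀ = 5.812e+04 Hz  (b) Q = 0.5779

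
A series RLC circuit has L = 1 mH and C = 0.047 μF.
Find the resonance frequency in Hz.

Step 1 — Resonance condition Im(Z)=0 gives ω₀ = 1/√(LC).
Step 2 — ω₀ = 1/√(0.001·4.7e-08) = 1.459e+05 rad/s.
Step 3 — f₀ = ω₀/(2π) = 2.322e+04 Hz.

f₀ = 2.322e+04 Hz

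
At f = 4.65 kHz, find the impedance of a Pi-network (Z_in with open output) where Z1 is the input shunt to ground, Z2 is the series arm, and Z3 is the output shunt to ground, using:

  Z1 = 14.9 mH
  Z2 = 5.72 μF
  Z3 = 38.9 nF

Step 1 — Angular frequency: ω = 2π·f = 2π·4650 = 2.922e+04 rad/s.
Step 2 — Component impedances:
  Z1: Z = jωL = j·2.922e+04·0.0149 = 0 + j435.3 Ω
  Z2: Z = 1/(jωC) = -j/(ω·C) = 0 - j5.984 Ω
  Z3: Z = 1/(jωC) = -j/(ω·C) = 0 - j879.9 Ω
Step 3 — With open output, the series arm Z2 and the output shunt Z3 appear in series to ground: Z2 + Z3 = 0 - j885.9 Ω.
Step 4 — Parallel with input shunt Z1: Z_in = Z1 || (Z2 + Z3) = 0 + j856 Ω = 856∠90.0° Ω.

Z = 0 + j856 Ω = 856∠90.0° Ω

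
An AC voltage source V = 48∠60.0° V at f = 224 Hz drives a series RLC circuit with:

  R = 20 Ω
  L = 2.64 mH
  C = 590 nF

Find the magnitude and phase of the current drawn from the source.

Step 1 — Angular frequency: ω = 2π·f = 2π·224 = 1407 rad/s.
Step 2 — Component impedances:
  R: Z = R = 20 Ω
  L: Z = jωL = j·1407·0.00264 = 0 + j3.716 Ω
  C: Z = 1/(jωC) = -j/(ω·C) = 0 - j1204 Ω
Step 3 — Series combination: Z_total = R + L + C = 20 - j1201 Ω = 1201∠-89.0° Ω.
Step 4 — Source phasor: V = 48∠60.0° V = 24 + j41.57 V.
Step 5 — Ohm's law: I = V / Z_total = (24 + j41.57) / (20 - j1201) = -0.03428 + j0.02056 A.
Step 6 — Convert to polar: |I| = 0.03998 A, ∠I = 149.0°.

I = 0.03998∠149.0° A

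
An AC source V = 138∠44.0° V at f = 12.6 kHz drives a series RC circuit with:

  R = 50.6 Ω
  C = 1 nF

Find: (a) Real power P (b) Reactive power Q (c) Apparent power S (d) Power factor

Step 1 — Angular frequency: ω = 2π·f = 2π·1.26e+04 = 7.917e+04 rad/s.
Step 2 — Component impedances:
  R: Z = R = 50.6 Ω
  C: Z = 1/(jωC) = -j/(ω·C) = 0 - j1.263e+04 Ω
Step 3 — Series combination: Z_total = R + C = 50.6 - j1.263e+04 Ω = 1.263e+04∠-89.8° Ω.
Step 4 — Source phasor: V = 138∠44.0° V = 99.27 + j95.86 V.
Step 5 — Current: I = V / Z = -0.007558 + j0.007889 A = 0.01093∠133.8° A.
Step 6 — Complex power: S = V·I* = 0.00604 - j1.508 VA.
Step 7 — Real power: P = Re(S) = 0.00604 W.
Step 8 — Reactive power: Q = Im(S) = -1.508 VAR.
Step 9 — Apparent power: |S| = 1.508 VA.
Step 10 — Power factor: PF = P/|S| = 0.004006 (leading).

(a) P = 0.00604 W  (b) Q = -1.508 VAR  (c) S = 1.508 VA  (d) PF = 0.004006 (leading)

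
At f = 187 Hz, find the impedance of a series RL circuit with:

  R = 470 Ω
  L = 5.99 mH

Step 1 — Angular frequency: ω = 2π·f = 2π·187 = 1175 rad/s.
Step 2 — Component impedances:
  R: Z = R = 470 Ω
  L: Z = jωL = j·1175·0.00599 = 0 + j7.038 Ω
Step 3 — Series combination: Z_total = R + L = 470 + j7.038 Ω = 470.1∠0.9° Ω.

Z = 470 + j7.038 Ω = 470.1∠0.9° Ω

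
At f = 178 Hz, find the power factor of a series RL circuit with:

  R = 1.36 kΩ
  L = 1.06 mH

Step 1 — Angular frequency: ω = 2π·f = 2π·178 = 1118 rad/s.
Step 2 — Component impedances:
  R: Z = R = 1360 Ω
  L: Z = jωL = j·1118·0.00106 = 0 + j1.186 Ω
Step 3 — Series combination: Z_total = R + L = 1360 + j1.186 Ω = 1360∠0.0° Ω.
Step 4 — Power factor: PF = cos(φ) = Re(Z)/|Z| = 1360/1360 = 1.
Step 5 — Type: Im(Z) = 1.186 ⇒ lagging (phase φ = 0.0°).

PF = 1 (lagging, φ = 0.0°)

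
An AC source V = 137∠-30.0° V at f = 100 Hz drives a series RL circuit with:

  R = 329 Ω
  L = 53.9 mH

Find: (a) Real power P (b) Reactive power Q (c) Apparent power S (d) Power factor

Step 1 — Angular frequency: ω = 2π·f = 2π·100 = 628.3 rad/s.
Step 2 — Component impedances:
  R: Z = R = 329 Ω
  L: Z = jωL = j·628.3·0.0539 = 0 + j33.87 Ω
Step 3 — Series combination: Z_total = R + L = 329 + j33.87 Ω = 330.7∠5.9° Ω.
Step 4 — Source phasor: V = 137∠-30.0° V = 118.6 - j68.5 V.
Step 5 — Current: I = V / Z = 0.3356 - j0.2428 A = 0.4142∠-35.9° A.
Step 6 — Complex power: S = V·I* = 56.45 + j5.811 VA.
Step 7 — Real power: P = Re(S) = 56.45 W.
Step 8 — Reactive power: Q = Im(S) = 5.811 VAR.
Step 9 — Apparent power: |S| = 56.75 VA.
Step 10 — Power factor: PF = P/|S| = 0.9947 (lagging).

(a) P = 56.45 W  (b) Q = 5.811 VAR  (c) S = 56.75 VA  (d) PF = 0.9947 (lagging)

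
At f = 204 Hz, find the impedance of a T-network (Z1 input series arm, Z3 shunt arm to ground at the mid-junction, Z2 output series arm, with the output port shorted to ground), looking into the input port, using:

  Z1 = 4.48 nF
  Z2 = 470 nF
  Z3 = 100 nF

Step 1 — Angular frequency: ω = 2π·f = 2π·204 = 1282 rad/s.
Step 2 — Component impedances:
  Z1: Z = 1/(jωC) = -j/(ω·C) = 0 - j1.741e+05 Ω
  Z2: Z = 1/(jωC) = -j/(ω·C) = 0 - j1660 Ω
  Z3: Z = 1/(jωC) = -j/(ω·C) = 0 - j7802 Ω
Step 3 — With the output port shorted to ground, the output series arm Z2 runs from the junction to ground; the shunt arm Z3 also runs from the junction to ground. They appear in parallel: Z3 || Z2 = 0 - j1369 Ω.
Step 4 — Series with input arm Z1: Z_in = Z1 + (Z3 || Z2) = 0 - j1.755e+05 Ω = 1.755e+05∠-90.0° Ω.

Z = 0 - j1.755e+05 Ω = 1.755e+05∠-90.0° Ω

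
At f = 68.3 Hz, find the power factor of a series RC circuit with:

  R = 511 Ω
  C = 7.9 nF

Step 1 — Angular frequency: ω = 2π·f = 2π·68.3 = 429.1 rad/s.
Step 2 — Component impedances:
  R: Z = R = 511 Ω
  C: Z = 1/(jωC) = -j/(ω·C) = 0 - j2.95e+05 Ω
Step 3 — Series combination: Z_total = R + C = 511 - j2.95e+05 Ω = 2.95e+05∠-89.9° Ω.
Step 4 — Power factor: PF = cos(φ) = Re(Z)/|Z| = 511/2.95e+05 = 0.001732.
Step 5 — Type: Im(Z) = -2.95e+05 ⇒ leading (phase φ = -89.9°).

PF = 0.001732 (leading, φ = -89.9°)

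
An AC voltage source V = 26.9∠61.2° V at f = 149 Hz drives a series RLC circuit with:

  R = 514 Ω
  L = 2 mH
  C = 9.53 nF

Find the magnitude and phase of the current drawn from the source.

Step 1 — Angular frequency: ω = 2π·f = 2π·149 = 936.2 rad/s.
Step 2 — Component impedances:
  R: Z = R = 514 Ω
  L: Z = jωL = j·936.2·0.002 = 0 + j1.872 Ω
  C: Z = 1/(jωC) = -j/(ω·C) = 0 - j1.121e+05 Ω
Step 3 — Series combination: Z_total = R + L + C = 514 - j1.121e+05 Ω = 1.121e+05∠-89.7° Ω.
Step 4 — Source phasor: V = 26.9∠61.2° V = 12.96 + j23.57 V.
Step 5 — Ohm's law: I = V / Z_total = (12.96 + j23.57) / (514 - j1.121e+05) = -0.0002098 + j0.0001166 A.
Step 6 — Convert to polar: |I| = 0.00024 A, ∠I = 150.9°.

I = 0.00024∠150.9° A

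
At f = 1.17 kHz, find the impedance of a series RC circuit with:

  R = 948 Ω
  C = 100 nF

Step 1 — Angular frequency: ω = 2π·f = 2π·1170 = 7351 rad/s.
Step 2 — Component impedances:
  R: Z = R = 948 Ω
  C: Z = 1/(jωC) = -j/(ω·C) = 0 - j1360 Ω
Step 3 — Series combination: Z_total = R + C = 948 - j1360 Ω = 1658∠-55.1° Ω.

Z = 948 - j1360 Ω = 1658∠-55.1° Ω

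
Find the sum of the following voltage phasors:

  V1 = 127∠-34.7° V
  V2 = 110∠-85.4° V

Step 1 — Convert each phasor to rectangular form:
  V1 = 127·(cos(-34.7°) + j·sin(-34.7°)) = 104.4 - j72.3 V
  V2 = 110·(cos(-85.4°) + j·sin(-85.4°)) = 8.822 - j109.6 V
Step 2 — Sum components: V_total = 113.2 - j181.9 V.
Step 3 — Convert to polar: |V_total| = 214.3 V, ∠V_total = -58.1°.

V_total = 214.3∠-58.1° V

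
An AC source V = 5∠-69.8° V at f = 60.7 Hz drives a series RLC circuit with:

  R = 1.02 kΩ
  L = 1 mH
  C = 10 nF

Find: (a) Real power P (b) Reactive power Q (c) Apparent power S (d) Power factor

Step 1 — Angular frequency: ω = 2π·f = 2π·60.7 = 381.4 rad/s.
Step 2 — Component impedances:
  R: Z = R = 1020 Ω
  L: Z = jωL = j·381.4·0.001 = 0 + j0.3814 Ω
  C: Z = 1/(jωC) = -j/(ω·C) = 0 - j2.622e+05 Ω
Step 3 — Series combination: Z_total = R + L + C = 1020 - j2.622e+05 Ω = 2.622e+05∠-89.8° Ω.
Step 4 — Source phasor: V = 5∠-69.8° V = 1.726 - j4.692 V.
Step 5 — Current: I = V / Z = 1.792e-05 + j6.515e-06 A = 1.907e-05∠20.0° A.
Step 6 — Complex power: S = V·I* = 3.709e-07 - j9.535e-05 VA.
Step 7 — Real power: P = Re(S) = 3.709e-07 W.
Step 8 — Reactive power: Q = Im(S) = -9.535e-05 VAR.
Step 9 — Apparent power: |S| = 9.535e-05 VA.
Step 10 — Power factor: PF = P/|S| = 0.00389 (leading).

(a) P = 3.709e-07 W  (b) Q = -9.535e-05 VAR  (c) S = 9.535e-05 VA  (d) PF = 0.00389 (leading)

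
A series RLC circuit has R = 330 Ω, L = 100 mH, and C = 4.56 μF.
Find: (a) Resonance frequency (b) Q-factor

Step 1 — Resonance condition Im(Z)=0 gives ω₀ = 1/√(LC).
Step 2 — ω₀ = 1/√(0.1·4.56e-06) = 1481 rad/s.
Step 3 — f₀ = ω₀/(2π) = 235.7 Hz.
Step 4 — Series Q: Q = ω₀L/R = 1481·0.1/330 = 0.4487.

(a) f₀ = 235.7 Hz  (b) Q = 0.4487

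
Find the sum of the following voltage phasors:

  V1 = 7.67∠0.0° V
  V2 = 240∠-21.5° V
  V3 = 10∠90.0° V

Step 1 — Convert each phasor to rectangular form:
  V1 = 7.67·(cos(0.0°) + j·sin(0.0°)) = 7.67 V
  V2 = 240·(cos(-21.5°) + j·sin(-21.5°)) = 223.3 - j87.96 V
  V3 = 10·(cos(90.0°) + j·sin(90.0°)) = 0 + j10 V
Step 2 — Sum components: V_total = 231 - j77.96 V.
Step 3 — Convert to polar: |V_total| = 243.8 V, ∠V_total = -18.7°.

V_total = 243.8∠-18.7° V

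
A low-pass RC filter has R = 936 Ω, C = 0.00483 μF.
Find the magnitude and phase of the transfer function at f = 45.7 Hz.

Step 1 — Angular frequency: ω = 2π·45.7 = 287.1 rad/s.
Step 2 — Transfer function: H(jω) = 1/(1 + jωRC).
Step 3 — Denominator: 1 + jωRC = 1 + j·287.1·936·4.83e-09 = 1 + j0.001298.
Step 4 — H = 1 - j0.001298.
Step 5 — Magnitude: |H| = 1 (-0.0 dB); phase: φ = -0.1°.

|H| = 1 (-0.0 dB), φ = -0.1°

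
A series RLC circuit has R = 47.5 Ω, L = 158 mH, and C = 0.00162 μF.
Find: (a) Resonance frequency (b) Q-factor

Step 1 — Resonance condition Im(Z)=0 gives ω₀ = 1/√(LC).
Step 2 — ω₀ = 1/√(0.158·1.62e-09) = 6.25e+04 rad/s.
Step 3 — f₀ = ω₀/(2π) = 9948 Hz.
Step 4 — Series Q: Q = ω₀L/R = 6.25e+04·0.158/47.5 = 207.9.

(a) f₀ = 9948 Hz  (b) Q = 207.9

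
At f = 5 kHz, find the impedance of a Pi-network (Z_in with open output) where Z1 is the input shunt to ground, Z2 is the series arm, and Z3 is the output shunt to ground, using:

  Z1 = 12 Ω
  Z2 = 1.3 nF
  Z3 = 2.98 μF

Step 1 — Angular frequency: ω = 2π·f = 2π·5000 = 3.142e+04 rad/s.
Step 2 — Component impedances:
  Z1: Z = R = 12 Ω
  Z2: Z = 1/(jωC) = -j/(ω·C) = 0 - j2.449e+04 Ω
  Z3: Z = 1/(jωC) = -j/(ω·C) = 0 - j10.68 Ω
Step 3 — With open output, the series arm Z2 and the output shunt Z3 appear in series to ground: Z2 + Z3 = 0 - j2.45e+04 Ω.
Step 4 — Parallel with input shunt Z1: Z_in = Z1 || (Z2 + Z3) = 12 - j0.005878 Ω = 12∠-0.0° Ω.

Z = 12 - j0.005878 Ω = 12∠-0.0° Ω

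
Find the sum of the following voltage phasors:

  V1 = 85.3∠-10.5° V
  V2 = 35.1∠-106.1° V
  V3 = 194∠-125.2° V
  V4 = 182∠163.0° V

Step 1 — Convert each phasor to rectangular form:
  V1 = 85.3·(cos(-10.5°) + j·sin(-10.5°)) = 83.87 - j15.54 V
  V2 = 35.1·(cos(-106.1°) + j·sin(-106.1°)) = -9.734 - j33.72 V
  V3 = 194·(cos(-125.2°) + j·sin(-125.2°)) = -111.8 - j158.5 V
  V4 = 182·(cos(163.0°) + j·sin(163.0°)) = -174 + j53.21 V
Step 2 — Sum components: V_total = -211.7 - j154.6 V.
Step 3 — Convert to polar: |V_total| = 262.2 V, ∠V_total = -143.9°.

V_total = 262.2∠-143.9° V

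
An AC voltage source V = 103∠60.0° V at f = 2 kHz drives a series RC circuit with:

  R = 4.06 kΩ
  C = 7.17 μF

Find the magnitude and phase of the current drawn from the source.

Step 1 — Angular frequency: ω = 2π·f = 2π·2000 = 1.257e+04 rad/s.
Step 2 — Component impedances:
  R: Z = R = 4060 Ω
  C: Z = 1/(jωC) = -j/(ω·C) = 0 - j11.1 Ω
Step 3 — Series combination: Z_total = R + C = 4060 - j11.1 Ω = 4060∠-0.2° Ω.
Step 4 — Source phasor: V = 103∠60.0° V = 51.5 + j89.2 V.
Step 5 — Ohm's law: I = V / Z_total = (51.5 + j89.2) / (4060 - j11.1) = 0.01262 + j0.02201 A.
Step 6 — Convert to polar: |I| = 0.02537 A, ∠I = 60.2°.

I = 0.02537∠60.2° A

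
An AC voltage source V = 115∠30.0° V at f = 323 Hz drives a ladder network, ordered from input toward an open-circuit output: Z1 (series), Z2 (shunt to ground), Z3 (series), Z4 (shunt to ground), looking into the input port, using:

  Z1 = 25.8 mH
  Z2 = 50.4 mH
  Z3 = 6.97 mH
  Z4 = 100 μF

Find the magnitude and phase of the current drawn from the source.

Step 1 — Angular frequency: ω = 2π·f = 2π·323 = 2029 rad/s.
Step 2 — Component impedances:
  Z1: Z = jωL = j·2029·0.0258 = 0 + j52.36 Ω
  Z2: Z = jωL = j·2029·0.0504 = 0 + j102.3 Ω
  Z3: Z = jωL = j·2029·0.00697 = 0 + j14.15 Ω
  Z4: Z = 1/(jωC) = -j/(ω·C) = 0 - j4.927 Ω
Step 3 — Ladder network (open output): work backward from the far end, alternating series and parallel combinations. Z_in = 0 + j60.82 Ω = 60.82∠90.0° Ω.
Step 4 — Source phasor: V = 115∠30.0° V = 99.59 + j57.5 V.
Step 5 — Ohm's law: I = V / Z_total = (99.59 + j57.5) / (0 + j60.82) = 0.9455 - j1.638 A.
Step 6 — Convert to polar: |I| = 1.891 A, ∠I = -60.0°.

I = 1.891∠-60.0° A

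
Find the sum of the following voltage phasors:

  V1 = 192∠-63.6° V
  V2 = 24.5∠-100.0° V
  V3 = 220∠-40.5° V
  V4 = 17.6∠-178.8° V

Step 1 — Convert each phasor to rectangular form:
  V1 = 192·(cos(-63.6°) + j·sin(-63.6°)) = 85.37 - j172 V
  V2 = 24.5·(cos(-100.0°) + j·sin(-100.0°)) = -4.254 - j24.13 V
  V3 = 220·(cos(-40.5°) + j·sin(-40.5°)) = 167.3 - j142.9 V
  V4 = 17.6·(cos(-178.8°) + j·sin(-178.8°)) = -17.6 - j0.3686 V
Step 2 — Sum components: V_total = 230.8 - j339.4 V.
Step 3 — Convert to polar: |V_total| = 410.4 V, ∠V_total = -55.8°.

V_total = 410.4∠-55.8° V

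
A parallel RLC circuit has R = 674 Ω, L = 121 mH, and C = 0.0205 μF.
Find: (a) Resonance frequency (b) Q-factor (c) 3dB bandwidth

Step 1 — Resonance: ω₀ = 1/√(LC) = 1/√(0.121·2.05e-08) = 2.008e+04 rad/s.
Step 2 — f₀ = ω₀/(2π) = 3196 Hz.
Step 3 — Parallel Q: Q = R/(ω₀L) = 674/(2.008e+04·0.121) = 0.2774.
Step 4 — Bandwidth: Δω = ω₀/Q = 7.237e+04 rad/s; BW = Δω/(2π) = 1.152e+04 Hz.

(a) f₀ = 3196 Hz  (b) Q = 0.2774  (c) BW = 1.152e+04 Hz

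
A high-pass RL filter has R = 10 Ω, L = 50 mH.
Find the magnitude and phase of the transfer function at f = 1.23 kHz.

Step 1 — Angular frequency: ω = 2π·1230 = 7728 rad/s.
Step 2 — Transfer function: H(jω) = jωL/(R + jωL).
Step 3 — Numerator jωL = j·386.4; denominator R + jωL = 10 + j386.4.
Step 4 — H = 0.9993 + j0.02586.
Step 5 — Magnitude: |H| = 0.9997 (-0.0 dB); phase: φ = 1.5°.

|H| = 0.9997 (-0.0 dB), φ = 1.5°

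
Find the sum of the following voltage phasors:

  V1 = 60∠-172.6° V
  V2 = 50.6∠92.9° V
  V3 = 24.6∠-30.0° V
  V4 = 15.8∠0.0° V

Step 1 — Convert each phasor to rectangular form:
  V1 = 60·(cos(-172.6°) + j·sin(-172.6°)) = -59.5 - j7.728 V
  V2 = 50.6·(cos(92.9°) + j·sin(92.9°)) = -2.56 + j50.54 V
  V3 = 24.6·(cos(-30.0°) + j·sin(-30.0°)) = 21.3 - j12.3 V
  V4 = 15.8·(cos(0.0°) + j·sin(0.0°)) = 15.8 V
Step 2 — Sum components: V_total = -24.96 + j30.51 V.
Step 3 — Convert to polar: |V_total| = 39.41 V, ∠V_total = 129.3°.

V_total = 39.41∠129.3° V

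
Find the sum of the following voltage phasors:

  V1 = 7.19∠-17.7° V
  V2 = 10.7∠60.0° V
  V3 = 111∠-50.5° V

Step 1 — Convert each phasor to rectangular form:
  V1 = 7.19·(cos(-17.7°) + j·sin(-17.7°)) = 6.85 - j2.186 V
  V2 = 10.7·(cos(60.0°) + j·sin(60.0°)) = 5.35 + j9.266 V
  V3 = 111·(cos(-50.5°) + j·sin(-50.5°)) = 70.6 - j85.65 V
Step 2 — Sum components: V_total = 82.8 - j78.57 V.
Step 3 — Convert to polar: |V_total| = 114.1 V, ∠V_total = -43.5°.

V_total = 114.1∠-43.5° V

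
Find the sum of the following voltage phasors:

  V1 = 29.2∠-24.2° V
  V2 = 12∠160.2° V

Step 1 — Convert each phasor to rectangular form:
  V1 = 29.2·(cos(-24.2°) + j·sin(-24.2°)) = 26.63 - j11.97 V
  V2 = 12·(cos(160.2°) + j·sin(160.2°)) = -11.29 + j4.065 V
Step 2 — Sum components: V_total = 15.34 - j7.905 V.
Step 3 — Convert to polar: |V_total| = 17.26 V, ∠V_total = -27.3°.

V_total = 17.26∠-27.3° V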